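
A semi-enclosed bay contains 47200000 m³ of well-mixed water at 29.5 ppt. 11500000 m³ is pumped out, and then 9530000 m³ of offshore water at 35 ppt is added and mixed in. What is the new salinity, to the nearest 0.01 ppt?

Remaining after removal: 35,700,000 m³ at 29.5 ppt (salt = 1,053,150,000)
After addition: salt = 1,053,150,000 + 9,530,000×35 = 1,386,700,000; volume = 45,230,000 m³
S = 1,386,700,000 / 45,230,000 = 30.6589 ppt

30.66 ppt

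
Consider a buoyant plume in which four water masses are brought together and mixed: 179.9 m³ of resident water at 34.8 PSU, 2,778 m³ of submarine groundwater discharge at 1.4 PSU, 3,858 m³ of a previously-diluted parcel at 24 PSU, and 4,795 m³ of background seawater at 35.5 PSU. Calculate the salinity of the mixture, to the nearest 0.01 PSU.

Salt balance:
salt = 179.9×34.8 + 2,778×1.4 + 3,858×24 + 4,795×35.5 = 6,260.52 + 3,889.2 + 92,592 + 170,222.5 = 272,964.22
volume = 179.9 + 2,778 + 3,858 + 4,795 = 11,610.9 m³
S = 272,964.22 / 11,610.9 = 23.5093 PSU

23.51 PSU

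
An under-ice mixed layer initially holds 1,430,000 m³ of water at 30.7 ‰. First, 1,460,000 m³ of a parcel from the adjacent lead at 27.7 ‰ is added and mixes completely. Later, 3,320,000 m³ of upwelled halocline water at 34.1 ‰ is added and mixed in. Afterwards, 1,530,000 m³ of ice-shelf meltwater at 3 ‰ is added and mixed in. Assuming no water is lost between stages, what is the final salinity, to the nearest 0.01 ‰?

26.12 ‰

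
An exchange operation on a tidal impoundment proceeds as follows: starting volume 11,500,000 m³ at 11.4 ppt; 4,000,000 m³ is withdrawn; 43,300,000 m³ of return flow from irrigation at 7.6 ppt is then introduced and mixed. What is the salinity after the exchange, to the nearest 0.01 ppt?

Remaining after removal: 7,500,000 m³ at 11.4 ppt (salt = 85,500,000)
After addition: salt = 85,500,000 + 43,300,000×7.6 = 414,580,000; volume = 50,800,000 m³
S = 414,580,000 / 50,800,000 = 8.161 ppt

8.16 ppt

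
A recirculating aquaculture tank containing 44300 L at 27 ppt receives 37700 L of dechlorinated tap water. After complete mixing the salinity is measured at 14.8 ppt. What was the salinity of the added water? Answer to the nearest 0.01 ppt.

Salt balance: 44,300×27 + 37,700×S = 82,000×14.8
1,196,100 + 37,700·S = 1,213,600
S = (1,213,600 − 1,196,100) / 37,700 = 0.4642 ppt

0.46 ppt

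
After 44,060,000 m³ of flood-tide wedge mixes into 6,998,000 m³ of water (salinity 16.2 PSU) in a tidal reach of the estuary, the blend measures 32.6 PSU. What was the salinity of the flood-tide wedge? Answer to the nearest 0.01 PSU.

35.20 PSU

Salt balance: 6,998,000×16.2 + 44,060,000×S = 51,058,000×32.6
113,367,600 + 44,060,000·S = 1,664,490,800
S = (1,664,490,800 − 113,367,600) / 44,060,000 = 35.2048 PSU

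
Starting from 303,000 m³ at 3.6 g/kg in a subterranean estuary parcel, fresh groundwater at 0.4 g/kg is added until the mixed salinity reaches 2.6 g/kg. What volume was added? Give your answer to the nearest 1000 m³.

Salt balance: 303,000×3.6 + V×0.4 = (303,000+V)×2.6
1,090,800 + 0.4V = 787,800 + 2.6V
303,000 = 2.2V
V = 137,727.27 m³

138000 m³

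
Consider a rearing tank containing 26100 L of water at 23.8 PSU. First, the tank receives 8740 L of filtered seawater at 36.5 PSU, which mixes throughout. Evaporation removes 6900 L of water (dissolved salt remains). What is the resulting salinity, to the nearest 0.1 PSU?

33.7 PSU

After mixing: salt = 26,100×23.8 + 8,740×36.5 = 940,190; volume = 34,840 L
After evaporation: salt unchanged = 940,190; volume = 34,840 − 6,900 = 27,940 L
S = 940,190 / 27,940 = 33.6503 PSU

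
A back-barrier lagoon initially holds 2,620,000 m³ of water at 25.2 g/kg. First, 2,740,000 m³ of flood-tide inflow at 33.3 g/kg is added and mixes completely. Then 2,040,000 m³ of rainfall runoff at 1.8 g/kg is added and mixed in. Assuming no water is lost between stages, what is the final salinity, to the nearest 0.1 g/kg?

21.7 g/kg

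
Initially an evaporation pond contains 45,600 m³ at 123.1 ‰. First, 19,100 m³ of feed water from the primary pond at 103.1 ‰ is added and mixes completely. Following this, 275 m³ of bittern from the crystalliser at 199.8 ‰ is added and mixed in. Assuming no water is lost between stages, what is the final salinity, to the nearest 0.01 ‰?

By conservation of dissolved salt,
Initial salt = 45,600×123.1 = 5,613,360
After stage 1: salt = 5,613,360 + 19,100×103.1 = 7,582,570; volume = 64,700 m³; S = 117.196 ‰
After stage 2: salt = 7,582,570 + 275×199.8 = 7,637,515; volume = 64,975 m³
S = 7,637,515 / 64,975 = 117.5454 ‰

117.55 ‰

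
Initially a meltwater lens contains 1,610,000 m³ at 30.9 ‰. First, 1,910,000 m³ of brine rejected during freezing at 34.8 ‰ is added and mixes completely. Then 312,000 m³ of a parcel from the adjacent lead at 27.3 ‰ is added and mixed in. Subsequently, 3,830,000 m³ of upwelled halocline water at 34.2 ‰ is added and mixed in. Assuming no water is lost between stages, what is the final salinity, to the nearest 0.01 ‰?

33.38 ‰

Conserving salt mass:
Initial salt = 1,610,000×30.9 = 49,749,000
After stage 1: salt = 49,749,000 + 1,910,000×34.8 = 116,217,000; volume = 3,520,000 m³; S = 33.016 ‰
After stage 2: salt = 116,217,000 + 312,000×27.3 = 124,734,600; volume = 3,832,000 m³; S = 32.551 ‰
After stage 3: salt = 124,734,600 + 3,830,000×34.2 = 255,720,600; volume = 7,662,000 m³
S = 255,720,600 / 7,662,000 = 33.3752 ‰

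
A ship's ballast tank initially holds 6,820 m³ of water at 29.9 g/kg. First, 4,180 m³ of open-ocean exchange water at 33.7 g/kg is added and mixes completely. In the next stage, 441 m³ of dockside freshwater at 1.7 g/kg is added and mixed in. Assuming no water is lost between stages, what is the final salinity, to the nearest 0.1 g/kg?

Conserving salt mass:
Initial salt = 6,820×29.9 = 203,918
After stage 1: salt = 203,918 + 4,180×33.7 = 344,784; volume = 11,000 m³; S = 31.344 g/kg
After stage 2: salt = 344,784 + 441×1.7 = 345,533.7; volume = 11,441 m³
S = 345,533.7 / 11,441 = 30.2014 g/kg

30.2 g/kg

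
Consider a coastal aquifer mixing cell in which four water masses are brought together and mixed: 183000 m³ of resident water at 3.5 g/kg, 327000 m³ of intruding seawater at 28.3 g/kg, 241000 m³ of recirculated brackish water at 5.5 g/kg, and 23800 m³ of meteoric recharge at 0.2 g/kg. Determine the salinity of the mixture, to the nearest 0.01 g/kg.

14.49 g/kg

Mass of salt is conserved:
salt = 183,000×3.5 + 327,000×28.3 + 241,000×5.5 + 23,800×0.2 = 640,500 + 9,254,100 + 1,325,500 + 4,760 = 11,224,860
volume = 183,000 + 327,000 + 241,000 + 23,800 = 774,800 m³
S = 11,224,860 / 774,800 = 14.4874 g/kg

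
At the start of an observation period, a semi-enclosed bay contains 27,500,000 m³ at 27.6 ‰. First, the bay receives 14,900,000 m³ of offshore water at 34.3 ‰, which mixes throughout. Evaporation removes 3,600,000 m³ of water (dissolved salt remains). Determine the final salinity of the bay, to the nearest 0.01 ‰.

32.73 ‰

After mixing: salt = 27,500,000×27.6 + 14,900,000×34.3 = 1,270,070,000; volume = 42,400,000 m³
After evaporation: salt unchanged = 1,270,070,000; volume = 42,400,000 − 3,600,000 = 38,800,000 m³
S = 1,270,070,000 / 38,800,000 = 32.7338 ‰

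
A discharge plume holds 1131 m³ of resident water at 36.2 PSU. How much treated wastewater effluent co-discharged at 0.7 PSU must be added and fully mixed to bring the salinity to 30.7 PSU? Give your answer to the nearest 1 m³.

207 m³

Salt balance: 1,131×36.2 + V×0.7 = (1,131+V)×30.7
40,942.2 + 0.7V = 34,721.7 + 30.7V
6,220.5 = 30V
V = 207.35 m³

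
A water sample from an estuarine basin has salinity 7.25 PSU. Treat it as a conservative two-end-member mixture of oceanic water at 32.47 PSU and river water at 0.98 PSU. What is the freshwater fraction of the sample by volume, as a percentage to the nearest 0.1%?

Let f be the freshwater fraction. Salt balance per unit volume:
f×0.98 + (1−f)×32.47 = 7.25
f = (32.47 − 7.25) / (32.47 − 0.98) = 25.22/31.49 = 0.8009

80.1%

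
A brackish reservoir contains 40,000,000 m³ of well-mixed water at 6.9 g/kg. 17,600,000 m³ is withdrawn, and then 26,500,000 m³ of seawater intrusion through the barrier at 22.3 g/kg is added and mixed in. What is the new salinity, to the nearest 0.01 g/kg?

15.25 g/kg

Remaining after removal: 22,400,000 m³ at 6.9 g/kg (salt = 154,560,000)
After addition: salt = 154,560,000 + 26,500,000×22.3 = 745,510,000; volume = 48,900,000 m³
S = 745,510,000 / 48,900,000 = 15.2456 g/kg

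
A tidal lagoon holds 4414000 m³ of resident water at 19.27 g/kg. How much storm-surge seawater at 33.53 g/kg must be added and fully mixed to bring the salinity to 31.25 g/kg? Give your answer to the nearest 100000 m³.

23200000 m³

Salt balance: 4,414,000×19.27 + V×33.53 = (4,414,000+V)×31.25
85,057,780 + 33.53V = 137,937,500 + 31.25V
52,879,720 = 2.28V
V = 23,192,859.65 m³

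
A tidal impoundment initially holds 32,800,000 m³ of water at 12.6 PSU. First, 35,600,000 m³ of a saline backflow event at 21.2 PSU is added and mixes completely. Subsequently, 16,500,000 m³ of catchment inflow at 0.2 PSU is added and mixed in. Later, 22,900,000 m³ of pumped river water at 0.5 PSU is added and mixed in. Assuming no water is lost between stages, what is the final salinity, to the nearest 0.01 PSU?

Salt balance:
Initial salt = 32,800,000×12.6 = 413,280,000
After stage 1: salt = 413,280,000 + 35,600,000×21.2 = 1,168,000,000; volume = 68,400,000 m³; S = 17.076 PSU
After stage 2: salt = 1,168,000,000 + 16,500,000×0.2 = 1,171,300,000; volume = 84,900,000 m³; S = 13.796 PSU
After stage 3: salt = 1,171,300,000 + 22,900,000×0.5 = 1,182,750,000; volume = 107,800,000 m³
S = 1,182,750,000 / 107,800,000 = 10.9717 PSU

10.97 PSU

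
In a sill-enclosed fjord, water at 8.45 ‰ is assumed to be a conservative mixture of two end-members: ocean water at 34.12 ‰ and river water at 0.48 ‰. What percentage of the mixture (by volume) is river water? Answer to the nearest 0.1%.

76.3%

Let f be the freshwater fraction. Salt balance per unit volume:
f×0.48 + (1−f)×34.12 = 8.45
f = (34.12 − 8.45) / (34.12 − 0.48) = 25.67/33.64 = 0.7631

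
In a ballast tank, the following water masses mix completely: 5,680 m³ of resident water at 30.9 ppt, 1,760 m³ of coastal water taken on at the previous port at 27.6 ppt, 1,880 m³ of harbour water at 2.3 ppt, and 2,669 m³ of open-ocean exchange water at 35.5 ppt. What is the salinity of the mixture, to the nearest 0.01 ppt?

26.95 ppt

Salt balance:
salt = 5,680×30.9 + 1,760×27.6 + 1,880×2.3 + 2,669×35.5 = 175,512 + 48,576 + 4,324 + 94,749.5 = 323,161.5
volume = 5,680 + 1,760 + 1,880 + 2,669 = 11,989 m³
S = 323,161.5 / 11,989 = 26.9548 ppt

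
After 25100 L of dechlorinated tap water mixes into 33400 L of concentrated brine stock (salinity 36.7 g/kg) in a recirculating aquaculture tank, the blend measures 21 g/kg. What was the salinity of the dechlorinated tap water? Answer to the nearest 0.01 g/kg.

0.11 g/kg

Salt balance: 33,400×36.7 + 25,100×S = 58,500×21
1,225,780 + 25,100·S = 1,228,500
S = (1,228,500 − 1,225,780) / 25,100 = 0.1084 g/kg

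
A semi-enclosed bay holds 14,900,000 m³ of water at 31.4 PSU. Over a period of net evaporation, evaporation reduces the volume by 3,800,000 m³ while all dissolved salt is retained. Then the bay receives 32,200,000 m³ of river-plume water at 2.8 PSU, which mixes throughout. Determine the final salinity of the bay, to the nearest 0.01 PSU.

12.89 PSU

After evaporation: salt = 14,900,000×31.4 = 467,860,000; volume = 14,900,000 − 3,800,000 = 11,100,000 m³
After mixing: salt = 467,860,000 + 32,200,000×2.8 = 558,020,000; volume = 11,100,000 + 32,200,000 = 43,300,000 m³
S = 558,020,000 / 43,300,000 = 12.8873 PSU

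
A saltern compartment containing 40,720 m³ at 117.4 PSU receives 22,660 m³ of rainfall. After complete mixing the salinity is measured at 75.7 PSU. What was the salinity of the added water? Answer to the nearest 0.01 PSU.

0.77 PSU

Salt balance: 40,720×117.4 + 22,660×S = 63,380×75.7
4,780,528 + 22,660·S = 4,797,866
S = (4,797,866 − 4,780,528) / 22,660 = 0.7651 PSU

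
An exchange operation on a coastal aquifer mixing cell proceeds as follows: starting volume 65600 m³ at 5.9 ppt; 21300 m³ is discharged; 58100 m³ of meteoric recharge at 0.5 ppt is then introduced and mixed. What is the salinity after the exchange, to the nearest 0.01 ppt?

2.84 ppt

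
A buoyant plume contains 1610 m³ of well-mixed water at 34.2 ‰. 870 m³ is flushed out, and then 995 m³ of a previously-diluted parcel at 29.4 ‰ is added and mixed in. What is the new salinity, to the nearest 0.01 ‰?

Remaining after removal: 740 m³ at 34.2 ‰ (salt = 25,308)
After addition: salt = 25,308 + 995×29.4 = 54,561; volume = 1,735 m³
S = 54,561 / 1,735 = 31.4473 ‰

31.45 ‰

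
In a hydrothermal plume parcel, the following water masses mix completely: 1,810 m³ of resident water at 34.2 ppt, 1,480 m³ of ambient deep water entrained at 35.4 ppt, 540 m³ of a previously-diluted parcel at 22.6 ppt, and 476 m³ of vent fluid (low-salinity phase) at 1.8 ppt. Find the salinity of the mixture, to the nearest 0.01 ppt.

29.58 ppt

Weighted by volume,
salt = 1,810×34.2 + 1,480×35.4 + 540×22.6 + 476×1.8 = 61,902 + 52,392 + 12,204 + 856.8 = 127,354.8
volume = 1,810 + 1,480 + 540 + 476 = 4,306 m³
S = 127,354.8 / 4,306 = 29.5761 ppt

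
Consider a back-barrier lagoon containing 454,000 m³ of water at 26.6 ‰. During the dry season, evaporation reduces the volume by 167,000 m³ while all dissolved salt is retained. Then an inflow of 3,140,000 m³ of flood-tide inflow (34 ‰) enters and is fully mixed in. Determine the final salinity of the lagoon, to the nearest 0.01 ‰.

34.68 ‰

After evaporation: salt = 454,000×26.6 = 12,076,400; volume = 454,000 − 167,000 = 287,000 m³
After mixing: salt = 12,076,400 + 3,140,000×34 = 118,836,400; volume = 287,000 + 3,140,000 = 3,427,000 m³
S = 118,836,400 / 3,427,000 = 34.6765 ‰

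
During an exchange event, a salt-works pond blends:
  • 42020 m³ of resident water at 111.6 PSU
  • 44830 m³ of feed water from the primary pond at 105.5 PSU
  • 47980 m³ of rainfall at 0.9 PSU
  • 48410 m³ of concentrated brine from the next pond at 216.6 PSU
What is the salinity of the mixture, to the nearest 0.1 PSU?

108.9 PSU

Weighted by volume,
salt = 42,020×111.6 + 44,830×105.5 + 47,980×0.9 + 48,410×216.6 = 4,689,432 + 4,729,565 + 43,182 + 10,485,606 = 19,947,785
volume = 42,020 + 44,830 + 47,980 + 48,410 = 183,240 m³
S = 19,947,785 / 183,240 = 108.862 PSU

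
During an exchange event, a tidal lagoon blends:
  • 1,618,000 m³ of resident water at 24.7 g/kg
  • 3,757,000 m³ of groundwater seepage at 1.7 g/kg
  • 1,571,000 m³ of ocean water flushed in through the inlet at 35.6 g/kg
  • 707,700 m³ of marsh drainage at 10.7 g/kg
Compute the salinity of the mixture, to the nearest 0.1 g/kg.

Salt balance:
salt = 1,618,000×24.7 + 3,757,000×1.7 + 1,571,000×35.6 + 707,700×10.7 = 39,964,600 + 6,386,900 + 55,927,600 + 7,572,390 = 109,851,490
volume = 1,618,000 + 3,757,000 + 1,571,000 + 707,700 = 7,653,700 m³
S = 109,851,490 / 7,653,700 = 14.353 g/kg

14.4 g/kg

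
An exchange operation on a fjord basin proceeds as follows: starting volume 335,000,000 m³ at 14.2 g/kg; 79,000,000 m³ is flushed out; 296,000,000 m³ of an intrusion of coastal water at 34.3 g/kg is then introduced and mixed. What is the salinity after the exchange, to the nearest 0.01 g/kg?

Remaining after removal: 256,000,000 m³ at 14.2 g/kg (salt = 3,635,200,000)
After addition: salt = 3,635,200,000 + 296,000,000×34.3 = 13,788,000,000; volume = 552,000,000 m³
S = 13,788,000,000 / 552,000,000 = 24.9783 g/kg

24.98 g/kg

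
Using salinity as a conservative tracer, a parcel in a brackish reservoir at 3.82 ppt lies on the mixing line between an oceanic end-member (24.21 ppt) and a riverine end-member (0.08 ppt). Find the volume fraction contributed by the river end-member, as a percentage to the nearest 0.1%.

Let f be the freshwater fraction. Salt balance per unit volume:
f×0.08 + (1−f)×24.21 = 3.82
f = (24.21 − 3.82) / (24.21 − 0.08) = 20.39/24.13 = 0.845

84.5%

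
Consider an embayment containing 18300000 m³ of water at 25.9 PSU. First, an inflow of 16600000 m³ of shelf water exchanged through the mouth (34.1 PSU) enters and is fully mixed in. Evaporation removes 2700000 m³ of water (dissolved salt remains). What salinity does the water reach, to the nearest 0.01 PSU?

After mixing: salt = 18,300,000×25.9 + 16,600,000×34.1 = 1,040,030,000; volume = 34,900,000 m³
After evaporation: salt unchanged = 1,040,030,000; volume = 34,900,000 − 2,700,000 = 32,200,000 m³
S = 1,040,030,000 / 32,200,000 = 32.2991 PSU

32.30 PSU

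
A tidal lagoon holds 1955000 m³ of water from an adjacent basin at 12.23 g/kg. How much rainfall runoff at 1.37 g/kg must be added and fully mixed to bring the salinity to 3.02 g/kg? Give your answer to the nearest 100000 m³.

Salt balance: 1,955,000×12.23 + V×1.37 = (1,955,000+V)×3.02
23,909,650 + 1.37V = 5,904,100 + 3.02V
18,005,550 = 1.65V
V = 10,912,454.55 m³

10900000 m³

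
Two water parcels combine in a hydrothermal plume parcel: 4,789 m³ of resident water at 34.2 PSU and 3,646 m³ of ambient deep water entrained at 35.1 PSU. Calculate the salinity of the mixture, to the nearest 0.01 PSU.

34.59 PSU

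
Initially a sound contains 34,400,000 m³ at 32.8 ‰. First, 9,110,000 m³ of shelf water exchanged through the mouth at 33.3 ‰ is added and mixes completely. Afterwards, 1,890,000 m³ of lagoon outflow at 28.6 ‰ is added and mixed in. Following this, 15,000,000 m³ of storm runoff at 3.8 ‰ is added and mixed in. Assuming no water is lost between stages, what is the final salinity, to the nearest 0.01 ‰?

25.54 ‰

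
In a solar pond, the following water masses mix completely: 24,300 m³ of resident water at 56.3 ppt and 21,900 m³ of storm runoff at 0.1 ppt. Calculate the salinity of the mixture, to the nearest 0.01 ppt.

Total salt / total volume:
salt = 24,300×56.3 + 21,900×0.1 = 1,368,090 + 2,190 = 1,370,280
volume = 24,300 + 21,900 = 46,200 m³
S = 1,370,280 / 46,200 = 29.6597 ppt

29.66 ppt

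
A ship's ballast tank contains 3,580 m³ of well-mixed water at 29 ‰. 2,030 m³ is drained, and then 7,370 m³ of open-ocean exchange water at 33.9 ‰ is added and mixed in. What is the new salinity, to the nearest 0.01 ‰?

33.05 ‰

Remaining after removal: 1,550 m³ at 29 ‰ (salt = 44,950)
After addition: salt = 44,950 + 7,370×33.9 = 294,793; volume = 8,920 m³
S = 294,793 / 8,920 = 33.0485 ‰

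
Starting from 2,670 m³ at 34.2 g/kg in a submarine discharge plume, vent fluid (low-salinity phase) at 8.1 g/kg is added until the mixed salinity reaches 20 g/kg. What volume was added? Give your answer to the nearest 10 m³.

3190 m³

Salt balance: 2,670×34.2 + V×8.1 = (2,670+V)×20
91,314 + 8.1V = 53,400 + 20V
37,914 = 11.9V
V = 3,186.05 m³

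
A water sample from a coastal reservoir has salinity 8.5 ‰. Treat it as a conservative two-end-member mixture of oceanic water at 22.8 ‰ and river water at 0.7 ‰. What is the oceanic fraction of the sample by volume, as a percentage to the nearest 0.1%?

35.3%

Let g be the oceanic fraction. Salt balance per unit volume:
g×22.8 + (1−g)×0.7 = 8.5
g = (8.5 − 0.7) / (22.8 − 0.7) = 7.8/22.1 = 0.3529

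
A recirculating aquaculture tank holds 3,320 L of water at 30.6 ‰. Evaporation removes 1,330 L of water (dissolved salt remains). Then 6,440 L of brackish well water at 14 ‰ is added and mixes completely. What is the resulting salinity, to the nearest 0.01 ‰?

22.75 ‰

After evaporation: salt = 3,320×30.6 = 101,592; volume = 3,320 − 1,330 = 1,990 L
After mixing: salt = 101,592 + 6,440×14 = 191,752; volume = 1,990 + 6,440 = 8,430 L
S = 191,752 / 8,430 = 22.7464 ‰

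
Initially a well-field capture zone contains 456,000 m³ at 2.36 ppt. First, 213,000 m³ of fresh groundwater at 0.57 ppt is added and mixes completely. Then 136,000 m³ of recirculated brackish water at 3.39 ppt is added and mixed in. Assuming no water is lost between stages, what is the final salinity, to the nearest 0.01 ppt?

2.06 ppt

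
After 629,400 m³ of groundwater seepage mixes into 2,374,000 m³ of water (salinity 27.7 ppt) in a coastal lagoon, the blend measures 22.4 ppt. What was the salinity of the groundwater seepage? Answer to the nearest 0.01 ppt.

2.41 ppt

Salt balance: 2,374,000×27.7 + 629,400×S = 3,003,400×22.4
65,759,800 + 629,400·S = 67,276,160
S = (67,276,160 − 65,759,800) / 629,400 = 2.4092 ppt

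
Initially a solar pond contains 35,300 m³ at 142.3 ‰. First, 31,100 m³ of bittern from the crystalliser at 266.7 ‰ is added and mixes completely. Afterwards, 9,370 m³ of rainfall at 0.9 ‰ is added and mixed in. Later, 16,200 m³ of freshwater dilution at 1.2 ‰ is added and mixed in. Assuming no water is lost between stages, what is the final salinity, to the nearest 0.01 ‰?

Salt balance:
Initial salt = 35,300×142.3 = 5,023,190
After stage 1: salt = 5,023,190 + 31,100×266.7 = 13,317,560; volume = 66,400 m³; S = 200.566 ‰
After stage 2: salt = 13,317,560 + 9,370×0.9 = 13,325,993; volume = 75,770 m³; S = 175.874 ‰
After stage 3: salt = 13,325,993 + 16,200×1.2 = 13,345,433; volume = 91,970 m³
S = 13,345,433 / 91,970 = 145.1064 ‰

145.11 ‰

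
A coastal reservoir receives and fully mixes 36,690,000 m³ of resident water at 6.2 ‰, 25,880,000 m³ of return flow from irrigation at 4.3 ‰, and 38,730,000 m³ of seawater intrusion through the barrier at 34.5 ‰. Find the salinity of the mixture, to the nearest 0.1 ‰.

16.5 ‰

Mass of salt is conserved:
salt = 36,690,000×6.2 + 25,880,000×4.3 + 38,730,000×34.5 = 227,478,000 + 111,284,000 + 1,336,185,000 = 1,674,947,000
volume = 36,690,000 + 25,880,000 + 38,730,000 = 101,300,000 m³
S = 1,674,947,000 / 101,300,000 = 16.535 ‰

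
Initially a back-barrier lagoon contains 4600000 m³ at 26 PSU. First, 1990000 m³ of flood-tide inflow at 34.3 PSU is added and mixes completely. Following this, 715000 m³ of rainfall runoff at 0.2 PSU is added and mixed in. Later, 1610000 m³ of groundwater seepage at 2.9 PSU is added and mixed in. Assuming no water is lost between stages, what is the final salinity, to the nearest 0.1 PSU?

Mass of salt is conserved:
Initial salt = 4,600,000×26 = 119,600,000
After stage 1: salt = 119,600,000 + 1,990,000×34.3 = 187,857,000; volume = 6,590,000 m³; S = 28.506 PSU
After stage 2: salt = 187,857,000 + 715,000×0.2 = 188,000,000; volume = 7,305,000 m³; S = 25.736 PSU
After stage 3: salt = 188,000,000 + 1,610,000×2.9 = 192,669,000; volume = 8,915,000 m³
S = 192,669,000 / 8,915,000 = 21.6118 PSU

21.6 PSU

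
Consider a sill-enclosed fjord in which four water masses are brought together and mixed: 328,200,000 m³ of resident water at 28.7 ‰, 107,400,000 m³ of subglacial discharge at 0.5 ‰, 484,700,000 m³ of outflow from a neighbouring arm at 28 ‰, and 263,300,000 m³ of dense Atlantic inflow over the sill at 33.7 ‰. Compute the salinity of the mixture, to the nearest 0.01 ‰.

26.97 ‰

Mass of salt is conserved:
salt = 328,200,000×28.7 + 107,400,000×0.5 + 484,700,000×28 + 263,300,000×33.7 = 9,419,340,000 + 53,700,000 + 13,571,600,000 + 8,873,210,000 = 31,917,850,000
volume = 328,200,000 + 107,400,000 + 484,700,000 + 263,300,000 = 1,183,600,000 m³
S = 31,917,850,000 / 1,183,600,000 = 26.9668 ‰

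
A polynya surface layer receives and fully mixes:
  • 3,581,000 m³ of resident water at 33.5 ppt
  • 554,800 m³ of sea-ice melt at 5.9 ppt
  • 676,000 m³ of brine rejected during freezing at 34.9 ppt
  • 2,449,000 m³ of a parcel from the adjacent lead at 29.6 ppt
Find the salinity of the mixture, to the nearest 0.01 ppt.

30.21 ppt

Total salt / total volume:
salt = 3,581,000×33.5 + 554,800×5.9 + 676,000×34.9 + 2,449,000×29.6 = 119,963,500 + 3,273,320 + 23,592,400 + 72,490,400 = 219,319,620
volume = 3,581,000 + 554,800 + 676,000 + 2,449,000 = 7,260,800 m³
S = 219,319,620 / 7,260,800 = 30.206 ppt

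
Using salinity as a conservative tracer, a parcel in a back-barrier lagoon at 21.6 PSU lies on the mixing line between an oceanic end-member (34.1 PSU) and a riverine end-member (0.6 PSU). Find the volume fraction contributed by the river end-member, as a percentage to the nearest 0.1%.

37.3%

Let f be the freshwater fraction. Salt balance per unit volume:
f×0.6 + (1−f)×34.1 = 21.6
f = (34.1 − 21.6) / (34.1 − 0.6) = 12.5/33.5 = 0.3731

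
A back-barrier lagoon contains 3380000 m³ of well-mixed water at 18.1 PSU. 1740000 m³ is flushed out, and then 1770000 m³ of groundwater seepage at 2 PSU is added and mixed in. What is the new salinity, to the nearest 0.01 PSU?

9.74 PSU

Remaining after removal: 1,640,000 m³ at 18.1 PSU (salt = 29,684,000)
After addition: salt = 29,684,000 + 1,770,000×2 = 33,224,000; volume = 3,410,000 m³
S = 33,224,000 / 3,410,000 = 9.7431 PSU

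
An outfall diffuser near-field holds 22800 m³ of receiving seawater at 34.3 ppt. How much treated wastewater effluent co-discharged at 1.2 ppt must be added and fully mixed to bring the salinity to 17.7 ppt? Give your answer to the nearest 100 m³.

22900 m³

Salt balance: 22,800×34.3 + V×1.2 = (22,800+V)×17.7
782,040 + 1.2V = 403,560 + 17.7V
378,480 = 16.5V
V = 22,938.18 m³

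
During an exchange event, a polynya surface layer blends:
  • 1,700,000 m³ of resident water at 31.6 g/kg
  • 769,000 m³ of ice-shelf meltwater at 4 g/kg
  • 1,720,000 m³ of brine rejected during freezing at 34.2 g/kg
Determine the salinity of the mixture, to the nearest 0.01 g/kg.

27.60 g/kg

By conservation of dissolved salt,
salt = 1,700,000×31.6 + 769,000×4 + 1,720,000×34.2 = 53,720,000 + 3,076,000 + 58,824,000 = 115,620,000
volume = 1,700,000 + 769,000 + 1,720,000 = 4,189,000 m³
S = 115,620,000 / 4,189,000 = 27.6009 g/kg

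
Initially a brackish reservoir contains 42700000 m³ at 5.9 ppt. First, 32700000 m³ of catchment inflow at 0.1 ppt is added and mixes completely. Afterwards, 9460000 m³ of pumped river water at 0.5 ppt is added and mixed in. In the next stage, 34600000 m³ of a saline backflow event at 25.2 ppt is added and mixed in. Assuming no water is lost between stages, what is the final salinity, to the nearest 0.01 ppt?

Salt balance:
Initial salt = 42,700,000×5.9 = 251,930,000
After stage 1: salt = 251,930,000 + 32,700,000×0.1 = 255,200,000; volume = 75,400,000 m³; S = 3.385 ppt
After stage 2: salt = 255,200,000 + 9,460,000×0.5 = 259,930,000; volume = 84,860,000 m³; S = 3.063 ppt
After stage 3: salt = 259,930,000 + 34,600,000×25.2 = 1,131,850,000; volume = 119,460,000 m³
S = 1,131,850,000 / 119,460,000 = 9.4747 ppt

9.47 ppt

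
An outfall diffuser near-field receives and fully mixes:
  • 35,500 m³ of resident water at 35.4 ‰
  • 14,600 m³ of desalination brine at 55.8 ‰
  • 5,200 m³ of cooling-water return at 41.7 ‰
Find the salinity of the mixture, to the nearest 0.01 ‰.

41.38 ‰

Conserving salt mass:
salt = 35,500×35.4 + 14,600×55.8 + 5,200×41.7 = 1,256,700 + 814,680 + 216,840 = 2,288,220
volume = 35,500 + 14,600 + 5,200 = 55,300 m³
S = 2,288,220 / 55,300 = 41.3783 ‰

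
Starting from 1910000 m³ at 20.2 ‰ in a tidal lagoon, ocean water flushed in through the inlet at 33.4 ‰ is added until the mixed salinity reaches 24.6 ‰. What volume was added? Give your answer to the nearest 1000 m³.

955000 m³

Salt balance: 1,910,000×20.2 + V×33.4 = (1,910,000+V)×24.6
38,582,000 + 33.4V = 46,986,000 + 24.6V
8,404,000 = 8.8V
V = 955,000 m³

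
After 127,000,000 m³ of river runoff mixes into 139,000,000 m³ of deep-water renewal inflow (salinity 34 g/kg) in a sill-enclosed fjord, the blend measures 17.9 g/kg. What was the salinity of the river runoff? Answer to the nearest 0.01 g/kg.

Salt balance: 139,000,000×34 + 127,000,000×S = 266,000,000×17.9
4,726,000,000 + 127,000,000·S = 4,761,400,000
S = (4,761,400,000 − 4,726,000,000) / 127,000,000 = 0.2787 g/kg

0.28 g/kg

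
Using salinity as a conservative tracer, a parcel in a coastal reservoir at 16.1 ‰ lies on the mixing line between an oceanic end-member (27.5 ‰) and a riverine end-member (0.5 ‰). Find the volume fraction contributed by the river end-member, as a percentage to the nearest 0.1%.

42.2%

Let f be the freshwater fraction. Salt balance per unit volume:
f×0.5 + (1−f)×27.5 = 16.1
f = (27.5 − 16.1) / (27.5 − 0.5) = 11.4/27 = 0.4222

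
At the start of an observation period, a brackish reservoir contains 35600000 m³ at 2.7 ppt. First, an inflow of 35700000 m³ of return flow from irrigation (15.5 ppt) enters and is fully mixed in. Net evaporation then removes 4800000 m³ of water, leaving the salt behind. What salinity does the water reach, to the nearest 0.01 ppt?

After mixing: salt = 35,600,000×2.7 + 35,700,000×15.5 = 649,470,000; volume = 71,300,000 m³
After evaporation: salt unchanged = 649,470,000; volume = 71,300,000 − 4,800,000 = 66,500,000 m³
S = 649,470,000 / 66,500,000 = 9.7665 ppt

9.77 ppt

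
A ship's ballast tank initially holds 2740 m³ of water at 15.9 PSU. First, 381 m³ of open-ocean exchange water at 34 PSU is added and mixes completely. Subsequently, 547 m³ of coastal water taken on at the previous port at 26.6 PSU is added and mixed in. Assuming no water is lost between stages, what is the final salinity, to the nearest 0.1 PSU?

19.4 PSU

Total salt / total volume:
Initial salt = 2,740×15.9 = 43,566
After stage 1: salt = 43,566 + 381×34 = 56,520; volume = 3,121 m³; S = 18.11 PSU
After stage 2: salt = 56,520 + 547×26.6 = 71,070.2; volume = 3,668 m³
S = 71,070.2 / 3,668 = 19.3757 PSU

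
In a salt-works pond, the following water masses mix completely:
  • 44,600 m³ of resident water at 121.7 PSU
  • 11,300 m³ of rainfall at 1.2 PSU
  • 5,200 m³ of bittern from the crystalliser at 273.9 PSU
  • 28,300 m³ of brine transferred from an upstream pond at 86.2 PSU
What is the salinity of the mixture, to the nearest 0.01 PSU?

104.08 PSU

Salt balance:
salt = 44,600×121.7 + 11,300×1.2 + 5,200×273.9 + 28,300×86.2 = 5,427,820 + 13,560 + 1,424,280 + 2,439,460 = 9,305,120
volume = 44,600 + 11,300 + 5,200 + 28,300 = 89,400 m³
S = 9,305,120 / 89,400 = 104.0841 PSU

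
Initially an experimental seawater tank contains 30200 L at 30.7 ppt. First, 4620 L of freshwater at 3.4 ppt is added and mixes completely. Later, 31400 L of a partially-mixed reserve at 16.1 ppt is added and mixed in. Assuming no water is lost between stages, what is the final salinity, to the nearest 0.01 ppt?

Weighted by volume,
Initial salt = 30,200×30.7 = 927,140
After stage 1: salt = 927,140 + 4,620×3.4 = 942,848; volume = 34,820 L; S = 27.078 ppt
After stage 2: salt = 942,848 + 31,400×16.1 = 1,448,388; volume = 66,220 L
S = 1,448,388 / 66,220 = 21.8724 ppt

21.87 ppt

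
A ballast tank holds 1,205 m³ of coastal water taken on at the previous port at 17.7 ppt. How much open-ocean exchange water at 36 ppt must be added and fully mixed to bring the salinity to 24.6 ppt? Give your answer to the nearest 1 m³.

729 m³

Salt balance: 1,205×17.7 + V×36 = (1,205+V)×24.6
21,328.5 + 36V = 29,643 + 24.6V
8,314.5 = 11.4V
V = 729.34 m³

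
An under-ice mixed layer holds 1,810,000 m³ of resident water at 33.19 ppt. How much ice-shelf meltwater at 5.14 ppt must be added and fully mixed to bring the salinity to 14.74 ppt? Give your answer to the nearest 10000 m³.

3480000 m³

Salt balance: 1,810,000×33.19 + V×5.14 = (1,810,000+V)×14.74
60,073,900 + 5.14V = 26,679,400 + 14.74V
33,394,500 = 9.6V
V = 3,478,593.75 m³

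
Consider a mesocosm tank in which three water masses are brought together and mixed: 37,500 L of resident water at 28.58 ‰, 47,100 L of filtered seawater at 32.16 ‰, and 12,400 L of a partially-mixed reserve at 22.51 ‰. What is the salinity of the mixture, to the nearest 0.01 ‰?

Conserving salt mass:
salt = 37,500×28.58 + 47,100×32.16 + 12,400×22.51 = 1,071,750 + 1,514,736 + 279,124 = 2,865,610
volume = 37,500 + 47,100 + 12,400 = 97,000 L
S = 2,865,610 / 97,000 = 29.5424 ‰

29.54 ‰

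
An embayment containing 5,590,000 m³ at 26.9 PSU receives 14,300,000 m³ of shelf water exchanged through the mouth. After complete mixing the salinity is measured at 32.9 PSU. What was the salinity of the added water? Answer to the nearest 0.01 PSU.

Salt balance: 5,590,000×26.9 + 14,300,000×S = 19,890,000×32.9
150,371,000 + 14,300,000·S = 654,381,000
S = (654,381,000 − 150,371,000) / 14,300,000 = 35.2455 PSU

35.25 PSU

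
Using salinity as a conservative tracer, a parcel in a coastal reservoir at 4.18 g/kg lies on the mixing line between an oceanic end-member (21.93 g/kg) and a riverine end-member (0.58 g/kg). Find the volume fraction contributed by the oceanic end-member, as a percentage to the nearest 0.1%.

Let g be the oceanic fraction. Salt balance per unit volume:
g×21.93 + (1−g)×0.58 = 4.18
g = (4.18 − 0.58) / (21.93 − 0.58) = 3.6/21.35 = 0.1686

16.9%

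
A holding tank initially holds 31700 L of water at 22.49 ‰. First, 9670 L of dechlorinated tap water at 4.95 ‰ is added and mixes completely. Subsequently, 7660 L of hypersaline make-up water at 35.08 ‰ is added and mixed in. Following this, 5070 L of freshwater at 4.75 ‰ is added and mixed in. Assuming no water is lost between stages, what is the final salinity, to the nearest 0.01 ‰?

Weighted by volume,
Initial salt = 31,700×22.49 = 712,933
After stage 1: salt = 712,933 + 9,670×4.95 = 760,799.5; volume = 41,370 L; S = 18.39 ‰
After stage 2: salt = 760,799.5 + 7,660×35.08 = 1,029,512.3; volume = 49,030 L; S = 20.998 ‰
After stage 3: salt = 1,029,512.3 + 5,070×4.75 = 1,053,594.8; volume = 54,100 L
S = 1,053,594.8 / 54,100 = 19.475 ‰

19.47 ‰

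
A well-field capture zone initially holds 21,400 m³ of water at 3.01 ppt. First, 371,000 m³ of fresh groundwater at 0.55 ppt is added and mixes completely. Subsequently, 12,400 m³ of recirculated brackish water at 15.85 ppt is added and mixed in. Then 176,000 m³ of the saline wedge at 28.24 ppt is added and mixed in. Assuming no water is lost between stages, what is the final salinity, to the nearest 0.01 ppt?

Weighted by volume,
Initial salt = 21,400×3.01 = 64,414
After stage 1: salt = 64,414 + 371,000×0.55 = 268,464; volume = 392,400 m³; S = 0.684 ppt
After stage 2: salt = 268,464 + 12,400×15.85 = 465,004; volume = 404,800 m³; S = 1.149 ppt
After stage 3: salt = 465,004 + 176,000×28.24 = 5,435,244; volume = 580,800 m³
S = 5,435,244 / 580,800 = 9.3582 ppt

9.36 ppt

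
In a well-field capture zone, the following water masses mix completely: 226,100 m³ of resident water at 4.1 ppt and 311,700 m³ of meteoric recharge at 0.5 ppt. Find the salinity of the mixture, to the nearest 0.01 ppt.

2.01 ppt

By conservation of dissolved salt,
salt = 226,100×4.1 + 311,700×0.5 = 927,010 + 155,850 = 1,082,860
volume = 226,100 + 311,700 = 537,800 m³
S = 1,082,860 / 537,800 = 2.0135 ppt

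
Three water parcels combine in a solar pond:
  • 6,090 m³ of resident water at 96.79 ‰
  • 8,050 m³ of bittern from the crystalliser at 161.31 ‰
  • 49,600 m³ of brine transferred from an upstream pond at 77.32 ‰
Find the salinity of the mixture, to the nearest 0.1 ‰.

89.8 ‰

By conservation of dissolved salt,
salt = 6,090×96.79 + 8,050×161.31 + 49,600×77.32 = 589,451.1 + 1,298,545.5 + 3,835,072 = 5,723,068.6
volume = 6,090 + 8,050 + 49,600 = 63,740 m³
S = 5,723,068.6 / 63,740 = 89.788 ‰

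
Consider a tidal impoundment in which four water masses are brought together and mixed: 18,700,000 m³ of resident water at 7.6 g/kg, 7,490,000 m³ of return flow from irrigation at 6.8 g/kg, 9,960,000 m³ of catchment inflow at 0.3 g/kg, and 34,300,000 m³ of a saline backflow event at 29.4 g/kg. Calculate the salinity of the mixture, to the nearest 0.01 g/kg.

Mass of salt is conserved:
salt = 18,700,000×7.6 + 7,490,000×6.8 + 9,960,000×0.3 + 34,300,000×29.4 = 142,120,000 + 50,932,000 + 2,988,000 + 1,008,420,000 = 1,204,460,000
volume = 18,700,000 + 7,490,000 + 9,960,000 + 34,300,000 = 70,450,000 m³
S = 1,204,460,000 / 70,450,000 = 17.0967 g/kg

17.10 g/kg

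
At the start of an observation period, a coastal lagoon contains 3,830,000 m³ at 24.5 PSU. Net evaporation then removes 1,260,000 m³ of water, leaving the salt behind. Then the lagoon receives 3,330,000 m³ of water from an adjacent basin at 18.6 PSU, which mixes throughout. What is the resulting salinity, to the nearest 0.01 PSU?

After evaporation: salt = 3,830,000×24.5 = 93,835,000; volume = 3,830,000 − 1,260,000 = 2,570,000 m³
After mixing: salt = 93,835,000 + 3,330,000×18.6 = 155,773,000; volume = 2,570,000 + 3,330,000 = 5,900,000 m³
S = 155,773,000 / 5,900,000 = 26.4022 PSU

26.40 PSU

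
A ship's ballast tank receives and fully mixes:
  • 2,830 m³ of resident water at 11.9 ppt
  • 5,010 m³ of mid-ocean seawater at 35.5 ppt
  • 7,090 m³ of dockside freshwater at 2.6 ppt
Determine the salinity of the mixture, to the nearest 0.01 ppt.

Total salt / total volume:
salt = 2,830×11.9 + 5,010×35.5 + 7,090×2.6 = 33,677 + 177,855 + 18,434 = 229,966
volume = 2,830 + 5,010 + 7,090 = 14,930 m³
S = 229,966 / 14,930 = 15.4029 ppt

15.40 ppt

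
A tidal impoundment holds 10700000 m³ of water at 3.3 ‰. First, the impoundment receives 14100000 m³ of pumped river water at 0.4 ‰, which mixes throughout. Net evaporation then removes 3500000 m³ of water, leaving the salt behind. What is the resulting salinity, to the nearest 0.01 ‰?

After mixing: salt = 10,700,000×3.3 + 14,100,000×0.4 = 40,950,000; volume = 24,800,000 m³
After evaporation: salt unchanged = 40,950,000; volume = 24,800,000 − 3,500,000 = 21,300,000 m³
S = 40,950,000 / 21,300,000 = 1.9225 ‰

1.92 ‰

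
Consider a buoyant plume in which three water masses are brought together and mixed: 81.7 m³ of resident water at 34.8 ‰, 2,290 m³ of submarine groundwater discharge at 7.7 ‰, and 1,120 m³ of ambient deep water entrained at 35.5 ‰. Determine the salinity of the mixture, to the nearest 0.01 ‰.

17.25 ‰

Conserving salt mass:
salt = 81.7×34.8 + 2,290×7.7 + 1,120×35.5 = 2,843.16 + 17,633 + 39,760 = 60,236.16
volume = 81.7 + 2,290 + 1,120 = 3,491.7 m³
S = 60,236.16 / 3,491.7 = 17.2512 ‰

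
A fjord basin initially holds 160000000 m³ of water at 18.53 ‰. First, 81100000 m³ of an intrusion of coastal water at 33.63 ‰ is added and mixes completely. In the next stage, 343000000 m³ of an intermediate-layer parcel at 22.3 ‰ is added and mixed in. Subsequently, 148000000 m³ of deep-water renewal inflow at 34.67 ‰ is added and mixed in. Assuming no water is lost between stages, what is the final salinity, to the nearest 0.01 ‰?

Conserving salt mass:
Initial salt = 160,000,000×18.53 = 2,964,800,000
After stage 1: salt = 2,964,800,000 + 81,100,000×33.63 = 5,692,193,000; volume = 241,100,000 m³; S = 23.609 ‰
After stage 2: salt = 5,692,193,000 + 343,000,000×22.3 = 13,341,093,000; volume = 584,100,000 m³; S = 22.84 ‰
After stage 3: salt = 13,341,093,000 + 148,000,000×34.67 = 18,472,253,000; volume = 732,100,000 m³
S = 18,472,253,000 / 732,100,000 = 25.2319 ‰

25.23 ‰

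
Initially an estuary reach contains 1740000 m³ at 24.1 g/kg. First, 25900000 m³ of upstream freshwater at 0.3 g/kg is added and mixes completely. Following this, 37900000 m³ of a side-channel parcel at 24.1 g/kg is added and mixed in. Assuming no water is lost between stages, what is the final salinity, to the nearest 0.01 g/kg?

14.69 g/kg

Mass of salt is conserved:
Initial salt = 1,740,000×24.1 = 41,934,000
After stage 1: salt = 41,934,000 + 25,900,000×0.3 = 49,704,000; volume = 27,640,000 m³; S = 1.798 g/kg
After stage 2: salt = 49,704,000 + 37,900,000×24.1 = 963,094,000; volume = 65,540,000 m³
S = 963,094,000 / 65,540,000 = 14.6948 g/kg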